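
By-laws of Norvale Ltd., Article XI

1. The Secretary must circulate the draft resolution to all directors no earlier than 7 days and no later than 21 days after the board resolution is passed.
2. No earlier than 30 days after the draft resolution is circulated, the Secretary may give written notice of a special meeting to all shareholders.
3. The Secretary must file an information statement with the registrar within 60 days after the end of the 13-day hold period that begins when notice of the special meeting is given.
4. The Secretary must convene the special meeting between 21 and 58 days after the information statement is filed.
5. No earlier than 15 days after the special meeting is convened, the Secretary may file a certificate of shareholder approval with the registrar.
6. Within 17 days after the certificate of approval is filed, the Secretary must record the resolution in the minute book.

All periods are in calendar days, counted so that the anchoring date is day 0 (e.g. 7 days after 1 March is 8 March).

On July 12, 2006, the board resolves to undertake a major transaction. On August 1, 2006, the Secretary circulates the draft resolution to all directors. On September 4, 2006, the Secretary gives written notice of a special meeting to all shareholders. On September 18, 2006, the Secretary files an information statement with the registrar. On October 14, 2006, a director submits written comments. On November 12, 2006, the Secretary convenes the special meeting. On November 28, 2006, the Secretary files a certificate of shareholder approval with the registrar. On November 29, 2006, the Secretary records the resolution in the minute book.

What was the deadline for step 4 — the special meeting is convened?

Step 4 runs from September 18, 2006, when the information statement is filed. The window is 21–58 days after September 18, 2006; it closes on November 15, 2006.

November 15, 2006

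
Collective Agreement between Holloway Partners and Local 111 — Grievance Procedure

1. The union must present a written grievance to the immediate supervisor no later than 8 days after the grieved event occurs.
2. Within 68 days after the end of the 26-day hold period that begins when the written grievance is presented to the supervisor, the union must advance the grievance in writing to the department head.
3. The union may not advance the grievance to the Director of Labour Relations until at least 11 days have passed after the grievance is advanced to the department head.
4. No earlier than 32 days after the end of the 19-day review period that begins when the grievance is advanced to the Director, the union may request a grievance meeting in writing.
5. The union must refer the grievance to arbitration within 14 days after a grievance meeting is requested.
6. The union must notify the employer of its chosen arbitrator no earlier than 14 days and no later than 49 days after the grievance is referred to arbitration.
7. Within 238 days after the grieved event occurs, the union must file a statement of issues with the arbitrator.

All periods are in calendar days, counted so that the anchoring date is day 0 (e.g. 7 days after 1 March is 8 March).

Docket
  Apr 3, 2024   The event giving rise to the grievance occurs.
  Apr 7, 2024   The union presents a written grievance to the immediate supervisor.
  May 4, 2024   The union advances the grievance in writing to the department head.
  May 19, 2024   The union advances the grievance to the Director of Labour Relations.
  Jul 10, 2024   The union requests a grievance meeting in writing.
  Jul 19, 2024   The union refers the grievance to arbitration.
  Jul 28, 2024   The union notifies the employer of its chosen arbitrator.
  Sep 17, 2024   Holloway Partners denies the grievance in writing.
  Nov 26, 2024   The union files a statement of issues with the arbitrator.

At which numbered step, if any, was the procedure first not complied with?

Step 1: 8 days after Apr 3, 2024 (when the grieved event occurs) is Apr 11, 2024; done Apr 7, 2024 — timely.
Step 2: 68 days after May 3, 2024 (end of the 26-day hold period, which began when the written grievance is presented to the supervisor on Apr 7, 2024) is Jul 10, 2024; completed May 4, 2024, before the deadline.
Step 3: the earliest permitted date is 11 days after May 4, 2024 (when the grievance is advanced to the department head), i.e. May 15, 2024; done May 19, 2024, after the minimum wait.
Step 4: the earliest permitted date is 32 days after Jun 7, 2024 (end of the 19-day review period, which began when the grievance is advanced to the Director on May 19, 2024), i.e. Jul 9, 2024; done Jul 10, 2024 — permitted.
Step 5: 14 days after Jul 10, 2024 (when a grievance meeting is requested) is Jul 24, 2024; completed Jul 19, 2024, before the deadline.
Step 6: the window is 14–49 days after Jul 19, 2024 (when the grievance is referred to arbitration), so Aug 2, 2024 through Sep 6, 2024; Jul 28, 2024 is 5 days too early.
The analysis stops there.

Step 6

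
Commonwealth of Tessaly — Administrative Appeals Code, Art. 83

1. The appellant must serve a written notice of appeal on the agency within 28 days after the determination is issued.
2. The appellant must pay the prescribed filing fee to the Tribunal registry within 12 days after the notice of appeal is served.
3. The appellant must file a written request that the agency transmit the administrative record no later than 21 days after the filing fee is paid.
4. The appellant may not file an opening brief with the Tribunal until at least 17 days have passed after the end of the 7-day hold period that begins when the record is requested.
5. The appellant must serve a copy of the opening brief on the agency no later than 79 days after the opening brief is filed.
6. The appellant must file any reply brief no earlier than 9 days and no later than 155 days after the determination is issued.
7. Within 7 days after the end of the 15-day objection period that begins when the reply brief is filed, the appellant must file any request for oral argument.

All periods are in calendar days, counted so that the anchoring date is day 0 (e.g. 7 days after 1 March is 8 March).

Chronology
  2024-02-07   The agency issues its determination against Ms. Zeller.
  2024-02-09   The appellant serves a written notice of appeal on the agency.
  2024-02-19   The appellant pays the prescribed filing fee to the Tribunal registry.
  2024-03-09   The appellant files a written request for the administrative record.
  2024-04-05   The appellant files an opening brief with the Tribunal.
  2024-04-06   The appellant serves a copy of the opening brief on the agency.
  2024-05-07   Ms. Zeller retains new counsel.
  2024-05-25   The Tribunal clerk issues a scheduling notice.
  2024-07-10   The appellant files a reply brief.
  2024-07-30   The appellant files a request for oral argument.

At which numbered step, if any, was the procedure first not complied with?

None — every step was satisfied

Step 1: 28 days after 2024-02-07 (when the determination is issued) is 2024-03-06; completed 2024-02-09, before the deadline.
Step 2: 12 days after 2024-02-09 (when the notice of appeal is served) is 2024-02-21; 2024-02-19 is within that limit.
Step 3: 21 days after 2024-02-19 (when the filing fee is paid) is 2024-03-11; done 2024-03-09 — timely.
Step 4: the earliest permitted date is 17 days after 2024-03-16 (end of the 7-day hold period, which began when the record is requested on 2024-03-09), i.e. 2024-04-02; done 2024-04-05, after the minimum wait.
Step 5: 79 days after 2024-04-05 (when the opening brief is filed) is 2024-06-23; done 2024-04-06 — timely.
Step 6: the window is 9–155 days after 2024-02-07 (when the determination is issued), so 2024-02-16 through 2024-07-11; done 2024-07-10 — within the window.
Step 7: 7 days after 2024-07-25 (end of the 15-day objection period, which began when the reply brief is filed on 2024-07-10) is 2024-08-01; done 2024-07-30 — timely.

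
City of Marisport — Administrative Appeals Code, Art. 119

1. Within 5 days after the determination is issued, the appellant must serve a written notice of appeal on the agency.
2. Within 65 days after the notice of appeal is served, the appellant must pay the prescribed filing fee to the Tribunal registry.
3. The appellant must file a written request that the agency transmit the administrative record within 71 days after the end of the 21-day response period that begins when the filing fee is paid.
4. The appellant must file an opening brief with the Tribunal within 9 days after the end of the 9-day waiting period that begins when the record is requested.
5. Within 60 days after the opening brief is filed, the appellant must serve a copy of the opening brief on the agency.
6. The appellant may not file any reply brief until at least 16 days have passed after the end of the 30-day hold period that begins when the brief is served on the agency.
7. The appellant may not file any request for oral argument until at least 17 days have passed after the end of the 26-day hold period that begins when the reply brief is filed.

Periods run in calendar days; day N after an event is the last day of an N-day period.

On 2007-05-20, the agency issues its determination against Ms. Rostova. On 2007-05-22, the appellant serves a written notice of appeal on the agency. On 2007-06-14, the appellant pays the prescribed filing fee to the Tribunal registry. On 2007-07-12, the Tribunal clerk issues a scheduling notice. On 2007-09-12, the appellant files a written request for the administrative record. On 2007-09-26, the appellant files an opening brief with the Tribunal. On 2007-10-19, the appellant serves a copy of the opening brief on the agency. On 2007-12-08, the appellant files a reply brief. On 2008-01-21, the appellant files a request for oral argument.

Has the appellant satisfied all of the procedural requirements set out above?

Yes

(1) due by 2007-05-20 + 5 days = 2007-05-25; 2007-05-22 is within that limit.
(2) due by 2007-05-22 + 65 days = 2007-07-26; 2007-06-14 is within that limit.
(3) due by 2007-07-05 + 71 days = 2007-09-14; 2007-09-12 is within that limit.
(4) due by 2007-09-21 + 9 days = 2007-09-30; completed 2007-09-26, before the deadline.
(5) due by 2007-09-26 + 60 days = 2007-11-25; 2007-10-19 is within that limit.
(6) permitted from 2007-11-18 + 16 days = 2007-12-04 onward; 2007-12-08 is on or after that date.
(7) permitted from 2008-01-03 + 17 days = 2008-01-20 onward; 2008-01-21 is on or after that date.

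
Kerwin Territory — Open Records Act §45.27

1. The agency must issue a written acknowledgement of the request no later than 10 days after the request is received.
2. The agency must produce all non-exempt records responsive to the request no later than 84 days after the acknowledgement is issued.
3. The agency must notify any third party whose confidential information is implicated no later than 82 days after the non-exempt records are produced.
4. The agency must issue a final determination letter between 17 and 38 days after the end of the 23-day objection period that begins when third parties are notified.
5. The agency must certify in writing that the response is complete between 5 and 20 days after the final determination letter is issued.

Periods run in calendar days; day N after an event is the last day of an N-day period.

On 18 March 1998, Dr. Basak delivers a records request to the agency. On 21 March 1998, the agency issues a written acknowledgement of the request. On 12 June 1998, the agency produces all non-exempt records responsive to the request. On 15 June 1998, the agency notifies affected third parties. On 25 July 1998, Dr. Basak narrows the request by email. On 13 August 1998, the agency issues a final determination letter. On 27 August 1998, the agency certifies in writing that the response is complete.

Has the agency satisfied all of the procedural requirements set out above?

(1) due by 18 March 1998 + 10 days = 28 March 1998; completed 21 March 1998, before the deadline.
(2) due by 21 March 1998 + 84 days = 13 June 1998; 12 June 1998 is within that limit.
(3) due by 12 June 1998 + 82 days = 2 September 1998; completed 15 June 1998, before the deadline.
(4) the permitted window runs from 8 July 1998 + 17 = 25 July 1998 to 8 July 1998 + 38 = 15 August 1998; done 13 August 1998, which is between those dates.
(5) the permitted window runs from 13 August 1998 + 5 = 18 August 1998 to 13 August 1998 + 20 = 2 September 1998; 27 August 1998 falls inside that range.

Yes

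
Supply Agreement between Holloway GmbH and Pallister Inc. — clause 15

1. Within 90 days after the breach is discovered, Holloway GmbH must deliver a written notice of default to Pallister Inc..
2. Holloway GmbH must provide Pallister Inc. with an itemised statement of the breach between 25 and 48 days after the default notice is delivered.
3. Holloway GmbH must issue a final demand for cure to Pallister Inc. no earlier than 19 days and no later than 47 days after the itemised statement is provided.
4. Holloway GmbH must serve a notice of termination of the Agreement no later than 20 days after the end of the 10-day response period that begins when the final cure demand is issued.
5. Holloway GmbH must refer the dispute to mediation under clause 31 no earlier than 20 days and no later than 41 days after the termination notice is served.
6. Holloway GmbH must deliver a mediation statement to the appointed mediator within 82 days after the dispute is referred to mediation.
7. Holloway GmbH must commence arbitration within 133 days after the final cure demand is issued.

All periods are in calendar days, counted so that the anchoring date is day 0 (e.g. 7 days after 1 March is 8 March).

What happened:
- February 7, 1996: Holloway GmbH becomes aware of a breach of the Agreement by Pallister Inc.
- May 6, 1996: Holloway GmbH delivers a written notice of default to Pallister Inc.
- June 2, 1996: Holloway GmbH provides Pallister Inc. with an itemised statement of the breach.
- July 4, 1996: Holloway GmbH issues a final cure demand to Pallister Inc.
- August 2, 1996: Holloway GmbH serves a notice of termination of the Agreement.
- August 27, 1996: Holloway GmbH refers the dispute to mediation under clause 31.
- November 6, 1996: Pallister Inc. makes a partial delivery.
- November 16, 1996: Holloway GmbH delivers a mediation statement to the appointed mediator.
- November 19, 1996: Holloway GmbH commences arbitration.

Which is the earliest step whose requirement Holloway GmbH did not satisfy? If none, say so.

Step 1 — counting 90 days from February 7, 1996 (when the breach is discovered) gives a deadline of May 7, 1996; completed May 6, 1996, before the deadline.
Step 2 — 25 and 48 days from May 6, 1996 (when the default notice is delivered) are May 31, 1996 and June 23, 1996 respectively; done June 2, 1996, which is between those dates.
Step 3 — 19 and 47 days from June 2, 1996 (when the itemised statement is provided) are June 21, 1996 and July 19, 1996 respectively; done July 4, 1996 — within the window.
Step 4 — counting 20 days from July 14, 1996 (end of the 10-day response period, which began when the final cure demand is issued on July 4, 1996) gives a deadline of August 3, 1996; completed August 2, 1996, before the deadline.
Step 5 — 20 and 41 days from August 2, 1996 (when the termination notice is served) are August 22, 1996 and September 12, 1996 respectively; done August 27, 1996, which is between those dates.
Step 6 — counting 82 days from August 27, 1996 (when the dispute is referred to mediation) gives a deadline of November 17, 1996; November 16, 1996 is within that limit.
Step 7 — counting 133 days from July 4, 1996 (when the final cure demand is issued) gives a deadline of November 14, 1996; November 19, 1996 misses that deadline by 5 days.
No need to go further; step 7 was not satisfied.

Step 7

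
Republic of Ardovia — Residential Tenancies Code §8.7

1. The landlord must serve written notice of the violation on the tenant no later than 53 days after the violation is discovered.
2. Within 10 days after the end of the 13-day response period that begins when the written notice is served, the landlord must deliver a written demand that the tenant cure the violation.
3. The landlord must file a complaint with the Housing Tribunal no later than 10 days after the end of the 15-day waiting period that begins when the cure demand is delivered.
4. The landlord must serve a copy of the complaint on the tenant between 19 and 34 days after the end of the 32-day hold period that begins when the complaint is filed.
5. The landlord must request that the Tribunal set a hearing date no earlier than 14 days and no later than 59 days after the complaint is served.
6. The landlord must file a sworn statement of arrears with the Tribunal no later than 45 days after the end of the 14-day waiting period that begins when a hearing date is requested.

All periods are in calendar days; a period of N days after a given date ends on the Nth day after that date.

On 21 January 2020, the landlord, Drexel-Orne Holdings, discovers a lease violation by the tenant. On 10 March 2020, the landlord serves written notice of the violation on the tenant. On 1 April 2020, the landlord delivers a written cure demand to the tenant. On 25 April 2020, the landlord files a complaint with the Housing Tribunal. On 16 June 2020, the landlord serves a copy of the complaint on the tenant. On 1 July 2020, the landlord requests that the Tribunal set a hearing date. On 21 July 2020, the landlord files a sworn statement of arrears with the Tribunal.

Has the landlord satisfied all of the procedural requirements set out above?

Yes

Step 1 — counting 53 days from 21 January 2020 (when the violation is discovered) gives a deadline of 14 March 2020; done 10 March 2020 — timely.
Step 2 — counting 10 days from 23 March 2020 (end of the 13-day response period, which began when the written notice is served on 10 March 2020) gives a deadline of 2 April 2020; done 1 April 2020 — timely.
Step 3 — counting 10 days from 16 April 2020 (end of the 15-day waiting period, which began when the cure demand is delivered on 1 April 2020) gives a deadline of 26 April 2020; done 25 April 2020 — timely.
Step 4 — 19 and 34 days from 27 May 2020 (end of the 32-day hold period, which began when the complaint is filed on 25 April 2020) are 15 June 2020 and 30 June 2020 respectively; 16 June 2020 falls inside that range.
Step 5 — 14 and 59 days from 16 June 2020 (when the complaint is served) are 30 June 2020 and 14 August 2020 respectively; done 1 July 2020, which is between those dates.
Step 6 — counting 45 days from 15 July 2020 (end of the 14-day waiting period, which began when a hearing date is requested on 1 July 2020) gives a deadline of 29 August 2020; 21 July 2020 is within that limit.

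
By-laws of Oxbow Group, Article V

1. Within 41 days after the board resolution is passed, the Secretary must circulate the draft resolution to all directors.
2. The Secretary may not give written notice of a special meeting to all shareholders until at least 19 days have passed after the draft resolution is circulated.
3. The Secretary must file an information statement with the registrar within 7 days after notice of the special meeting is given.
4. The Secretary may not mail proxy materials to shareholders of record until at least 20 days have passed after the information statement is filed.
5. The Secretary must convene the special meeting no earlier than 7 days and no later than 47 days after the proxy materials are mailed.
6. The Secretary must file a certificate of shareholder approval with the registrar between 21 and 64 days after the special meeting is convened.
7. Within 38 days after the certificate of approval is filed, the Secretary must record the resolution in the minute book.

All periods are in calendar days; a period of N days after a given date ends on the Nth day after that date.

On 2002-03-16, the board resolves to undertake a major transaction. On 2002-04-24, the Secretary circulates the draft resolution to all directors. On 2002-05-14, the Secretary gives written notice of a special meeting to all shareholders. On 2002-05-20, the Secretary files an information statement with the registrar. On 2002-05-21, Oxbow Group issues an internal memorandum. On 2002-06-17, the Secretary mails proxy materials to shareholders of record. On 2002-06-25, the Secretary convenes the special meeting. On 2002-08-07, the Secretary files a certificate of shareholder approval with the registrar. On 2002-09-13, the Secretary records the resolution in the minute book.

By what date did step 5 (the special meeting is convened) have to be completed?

2002-08-03

Step 5 runs from 2002-06-17, when the proxy materials are mailed. The window is 7–47 days after 2002-06-17; it closes on 2002-08-03.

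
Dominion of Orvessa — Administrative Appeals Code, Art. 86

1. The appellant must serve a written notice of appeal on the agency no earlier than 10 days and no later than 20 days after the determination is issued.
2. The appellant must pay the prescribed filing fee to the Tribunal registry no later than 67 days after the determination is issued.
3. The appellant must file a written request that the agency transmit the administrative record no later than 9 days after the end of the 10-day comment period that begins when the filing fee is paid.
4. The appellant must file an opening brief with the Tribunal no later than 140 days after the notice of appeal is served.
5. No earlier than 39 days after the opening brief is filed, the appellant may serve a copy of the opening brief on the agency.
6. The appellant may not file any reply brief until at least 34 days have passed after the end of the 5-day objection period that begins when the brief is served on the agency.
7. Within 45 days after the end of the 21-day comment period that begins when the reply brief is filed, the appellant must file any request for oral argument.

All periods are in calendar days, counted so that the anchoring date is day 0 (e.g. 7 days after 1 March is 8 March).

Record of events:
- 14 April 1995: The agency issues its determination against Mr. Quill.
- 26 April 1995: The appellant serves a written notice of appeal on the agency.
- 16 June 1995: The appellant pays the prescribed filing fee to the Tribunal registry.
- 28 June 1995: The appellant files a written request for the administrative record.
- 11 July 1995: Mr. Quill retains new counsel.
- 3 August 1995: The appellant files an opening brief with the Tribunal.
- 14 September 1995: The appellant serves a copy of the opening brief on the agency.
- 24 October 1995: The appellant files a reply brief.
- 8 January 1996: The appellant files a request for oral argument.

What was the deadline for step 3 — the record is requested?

The filing fee is paid on 16 June 1995; the 10-day comment period therefore ends 26 June 1995, and step 3 runs from that date. 9 days after 26 June 1995 is 5 July 1995.

5 July 1995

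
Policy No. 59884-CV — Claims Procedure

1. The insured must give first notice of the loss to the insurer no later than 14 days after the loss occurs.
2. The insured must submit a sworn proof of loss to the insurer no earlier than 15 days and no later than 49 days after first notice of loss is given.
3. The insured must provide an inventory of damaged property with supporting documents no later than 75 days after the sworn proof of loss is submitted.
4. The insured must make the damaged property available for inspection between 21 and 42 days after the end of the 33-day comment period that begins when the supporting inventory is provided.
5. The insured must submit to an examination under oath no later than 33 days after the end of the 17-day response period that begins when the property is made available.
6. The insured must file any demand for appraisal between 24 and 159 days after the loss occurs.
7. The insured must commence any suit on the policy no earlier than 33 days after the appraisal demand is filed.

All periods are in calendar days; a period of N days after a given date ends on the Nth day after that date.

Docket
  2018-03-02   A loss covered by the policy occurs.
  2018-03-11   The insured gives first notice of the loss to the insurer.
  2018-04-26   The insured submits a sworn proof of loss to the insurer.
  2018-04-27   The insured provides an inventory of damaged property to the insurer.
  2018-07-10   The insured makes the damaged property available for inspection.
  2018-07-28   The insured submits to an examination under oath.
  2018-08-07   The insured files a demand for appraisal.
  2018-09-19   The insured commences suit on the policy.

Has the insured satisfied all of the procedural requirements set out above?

Yes

Step 1: 14 days after 2018-03-02 (when the loss occurs) is 2018-03-16; done 2018-03-11 — timely.
Step 2: the window is 15–49 days after 2018-03-11 (when first notice of loss is given), so 2018-03-26 through 2018-04-29; 2018-04-26 falls inside that range.
Step 3: 75 days after 2018-04-26 (when the sworn proof of loss is submitted) is 2018-07-10; completed 2018-04-27, before the deadline.
Step 4: the window is 21–42 days after 2018-05-30 (end of the 33-day comment period, which began when the supporting inventory is provided on 2018-04-27), so 2018-06-20 through 2018-07-11; done 2018-07-10, which is between those dates.
Step 5: 33 days after 2018-07-27 (end of the 17-day response period, which began when the property is made available on 2018-07-10) is 2018-08-29; 2018-07-28 is within that limit.
Step 6: the window is 24–159 days after 2018-03-02 (when the loss occurs), so 2018-03-26 through 2018-08-08; done 2018-08-07 — within the window.
Step 7: the earliest permitted date is 33 days after 2018-08-07 (when the appraisal demand is filed), i.e. 2018-09-09; 2018-09-19 is on or after that date.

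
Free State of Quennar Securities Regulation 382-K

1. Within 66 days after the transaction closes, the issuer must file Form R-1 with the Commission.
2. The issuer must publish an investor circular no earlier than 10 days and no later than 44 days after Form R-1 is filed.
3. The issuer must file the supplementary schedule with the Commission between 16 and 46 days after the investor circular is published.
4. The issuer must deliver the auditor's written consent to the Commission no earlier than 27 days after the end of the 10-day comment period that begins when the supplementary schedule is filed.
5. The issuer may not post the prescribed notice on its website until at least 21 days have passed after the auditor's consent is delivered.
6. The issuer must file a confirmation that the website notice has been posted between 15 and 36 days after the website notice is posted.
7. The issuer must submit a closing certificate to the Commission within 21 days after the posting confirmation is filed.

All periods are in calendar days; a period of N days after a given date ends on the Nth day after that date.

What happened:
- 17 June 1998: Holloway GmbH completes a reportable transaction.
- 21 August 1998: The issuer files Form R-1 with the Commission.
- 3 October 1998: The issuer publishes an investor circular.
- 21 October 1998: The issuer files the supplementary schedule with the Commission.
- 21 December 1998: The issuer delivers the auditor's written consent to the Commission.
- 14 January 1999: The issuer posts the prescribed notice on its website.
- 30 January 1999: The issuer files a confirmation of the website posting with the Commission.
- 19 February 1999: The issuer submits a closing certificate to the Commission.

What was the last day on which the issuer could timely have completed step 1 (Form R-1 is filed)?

Step 1 runs from 17 June 1998, when the transaction closes. 66 days after 17 June 1998 is 22 August 1998.

22 August 1998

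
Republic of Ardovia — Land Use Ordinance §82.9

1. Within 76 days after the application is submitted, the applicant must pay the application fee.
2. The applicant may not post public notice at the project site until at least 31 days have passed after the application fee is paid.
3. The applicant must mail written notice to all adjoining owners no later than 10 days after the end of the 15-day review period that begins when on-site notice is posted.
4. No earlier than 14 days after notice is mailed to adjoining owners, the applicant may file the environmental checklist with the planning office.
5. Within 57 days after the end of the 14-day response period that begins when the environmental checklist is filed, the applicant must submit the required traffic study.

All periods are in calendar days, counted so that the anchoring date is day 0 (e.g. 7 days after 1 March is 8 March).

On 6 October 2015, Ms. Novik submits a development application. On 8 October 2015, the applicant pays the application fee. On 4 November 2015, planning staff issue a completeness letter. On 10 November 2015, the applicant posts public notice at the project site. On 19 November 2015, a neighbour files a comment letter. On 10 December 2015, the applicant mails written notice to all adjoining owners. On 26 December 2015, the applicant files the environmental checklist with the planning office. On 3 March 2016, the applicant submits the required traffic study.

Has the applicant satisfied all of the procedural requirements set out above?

No

Step 1 — counting 76 days from 6 October 2015 (when the application is submitted) gives a deadline of 21 December 2015; 8 October 2015 is within that limit.
Step 2 — must wait 31 days from 8 October 2015 (when the application fee is paid), so not before 8 November 2015; done 10 November 2015, after the minimum wait.
Step 3 — counting 10 days from 25 November 2015 (end of the 15-day review period, which began when on-site notice is posted on 10 November 2015) gives a deadline of 5 December 2015; not done until 10 December 2015, 5 days after the deadline.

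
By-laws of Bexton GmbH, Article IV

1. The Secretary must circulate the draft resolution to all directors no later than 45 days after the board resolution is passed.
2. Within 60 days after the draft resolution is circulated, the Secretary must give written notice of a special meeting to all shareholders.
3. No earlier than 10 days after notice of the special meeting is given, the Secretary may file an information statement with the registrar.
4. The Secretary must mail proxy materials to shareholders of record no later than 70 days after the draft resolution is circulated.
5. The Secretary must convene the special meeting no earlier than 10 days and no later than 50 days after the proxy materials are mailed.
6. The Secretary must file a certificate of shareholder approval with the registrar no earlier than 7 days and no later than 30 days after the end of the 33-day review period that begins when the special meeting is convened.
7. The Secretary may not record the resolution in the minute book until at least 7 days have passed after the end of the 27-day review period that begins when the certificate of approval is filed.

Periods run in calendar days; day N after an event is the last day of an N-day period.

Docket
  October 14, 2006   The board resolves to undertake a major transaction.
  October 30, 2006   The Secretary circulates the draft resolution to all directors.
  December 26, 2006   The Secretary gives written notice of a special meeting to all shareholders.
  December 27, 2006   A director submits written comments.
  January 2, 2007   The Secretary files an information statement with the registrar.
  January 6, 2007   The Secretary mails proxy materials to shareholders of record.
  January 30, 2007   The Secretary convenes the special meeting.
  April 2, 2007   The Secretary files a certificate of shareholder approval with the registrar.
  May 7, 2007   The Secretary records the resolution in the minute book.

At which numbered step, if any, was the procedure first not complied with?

Step 1: 45 days after October 14, 2006 (when the board resolution is passed) is November 28, 2006; completed October 30, 2006, before the deadline.
Step 2: 60 days after October 30, 2006 (when the draft resolution is circulated) is December 29, 2006; completed December 26, 2006, before the deadline.
Step 3: the earliest permitted date is 10 days after December 26, 2006 (when notice of the special meeting is given), i.e. January 5, 2007; acted on January 2, 2007, 3 days prematurely.

Step 3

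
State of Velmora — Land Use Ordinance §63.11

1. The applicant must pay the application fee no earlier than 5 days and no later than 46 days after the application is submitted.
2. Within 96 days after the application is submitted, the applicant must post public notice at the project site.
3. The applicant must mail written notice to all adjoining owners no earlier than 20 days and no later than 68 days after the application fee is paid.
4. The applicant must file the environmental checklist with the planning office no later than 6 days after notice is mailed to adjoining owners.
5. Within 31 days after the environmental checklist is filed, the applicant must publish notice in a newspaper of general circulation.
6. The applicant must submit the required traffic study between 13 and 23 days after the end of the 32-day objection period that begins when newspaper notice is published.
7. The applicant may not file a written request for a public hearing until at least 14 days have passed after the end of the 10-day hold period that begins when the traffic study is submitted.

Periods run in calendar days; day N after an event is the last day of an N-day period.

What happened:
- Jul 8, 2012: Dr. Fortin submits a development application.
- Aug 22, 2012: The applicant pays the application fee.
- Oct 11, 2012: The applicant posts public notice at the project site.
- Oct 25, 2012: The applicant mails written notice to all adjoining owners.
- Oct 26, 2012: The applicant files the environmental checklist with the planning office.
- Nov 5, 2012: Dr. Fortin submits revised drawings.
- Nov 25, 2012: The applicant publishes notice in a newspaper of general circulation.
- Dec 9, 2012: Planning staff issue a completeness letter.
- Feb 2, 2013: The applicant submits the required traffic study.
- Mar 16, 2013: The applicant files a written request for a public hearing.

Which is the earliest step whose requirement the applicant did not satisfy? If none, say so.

Step 6

Step 1 — 5 and 46 days from Jul 8, 2012 (when the application is submitted) are Jul 13, 2012 and Aug 23, 2012 respectively; done Aug 22, 2012 — within the window.
Step 2 — counting 96 days from Jul 8, 2012 (when the application is submitted) gives a deadline of Oct 12, 2012; done Oct 11, 2012 — timely.
Step 3 — 20 and 68 days from Aug 22, 2012 (when the application fee is paid) are Sep 11, 2012 and Oct 29, 2012 respectively; done Oct 25, 2012, which is between those dates.
Step 4 — counting 6 days from Oct 25, 2012 (when notice is mailed to adjoining owners) gives a deadline of Oct 31, 2012; completed Oct 26, 2012, before the deadline.
Step 5 — counting 31 days from Oct 26, 2012 (when the environmental checklist is filed) gives a deadline of Nov 26, 2012; completed Nov 25, 2012, before the deadline.
Step 6 — 13 and 23 days from Dec 27, 2012 (end of the 32-day objection period, which began when newspaper notice is published on Nov 25, 2012) are Jan 9, 2013 and Jan 19, 2013 respectively; done Feb 2, 2013 — 14 days after the window closed.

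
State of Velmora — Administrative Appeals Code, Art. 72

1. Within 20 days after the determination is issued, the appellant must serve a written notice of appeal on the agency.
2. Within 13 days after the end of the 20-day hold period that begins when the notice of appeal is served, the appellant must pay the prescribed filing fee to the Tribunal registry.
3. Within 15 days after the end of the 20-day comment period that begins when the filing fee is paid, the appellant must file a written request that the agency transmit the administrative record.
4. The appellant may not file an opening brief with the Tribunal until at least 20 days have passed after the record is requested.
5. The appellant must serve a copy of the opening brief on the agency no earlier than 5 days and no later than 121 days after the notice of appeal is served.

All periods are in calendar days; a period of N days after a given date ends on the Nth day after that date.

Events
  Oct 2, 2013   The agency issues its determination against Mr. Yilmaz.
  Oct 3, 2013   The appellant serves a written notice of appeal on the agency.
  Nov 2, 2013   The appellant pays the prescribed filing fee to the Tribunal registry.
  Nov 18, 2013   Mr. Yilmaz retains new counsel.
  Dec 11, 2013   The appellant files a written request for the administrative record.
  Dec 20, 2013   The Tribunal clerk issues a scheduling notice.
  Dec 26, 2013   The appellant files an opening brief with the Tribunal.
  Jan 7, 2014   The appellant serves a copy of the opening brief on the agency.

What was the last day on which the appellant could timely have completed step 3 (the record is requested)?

The filing fee is paid on Nov 2, 2013; the 20-day comment period therefore ends Nov 22, 2013, and step 3 runs from that date. 15 days after Nov 22, 2013 is Dec 7, 2013.

Dec 7, 2013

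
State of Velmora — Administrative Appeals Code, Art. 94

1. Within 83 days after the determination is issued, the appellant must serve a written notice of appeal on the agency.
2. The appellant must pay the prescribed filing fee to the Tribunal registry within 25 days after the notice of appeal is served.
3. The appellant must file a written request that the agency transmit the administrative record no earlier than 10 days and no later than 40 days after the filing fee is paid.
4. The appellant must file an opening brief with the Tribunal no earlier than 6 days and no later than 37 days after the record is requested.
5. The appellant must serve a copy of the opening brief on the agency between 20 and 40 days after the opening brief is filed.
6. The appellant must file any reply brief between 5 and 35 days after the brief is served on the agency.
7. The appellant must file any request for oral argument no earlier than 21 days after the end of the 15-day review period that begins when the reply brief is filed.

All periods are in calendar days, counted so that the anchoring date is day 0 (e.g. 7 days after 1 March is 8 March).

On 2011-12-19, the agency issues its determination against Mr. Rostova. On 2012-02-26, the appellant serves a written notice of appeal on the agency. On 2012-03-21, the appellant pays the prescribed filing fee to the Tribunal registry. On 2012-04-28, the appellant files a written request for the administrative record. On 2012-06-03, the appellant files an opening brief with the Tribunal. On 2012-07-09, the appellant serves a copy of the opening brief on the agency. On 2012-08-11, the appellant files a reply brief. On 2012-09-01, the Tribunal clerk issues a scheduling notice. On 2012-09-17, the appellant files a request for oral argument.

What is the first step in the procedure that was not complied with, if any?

Step 1: 83 days after 2011-12-19 (when the determination is issued) is 2012-03-11; done 2012-02-26 — timely.
Step 2: 25 days after 2012-02-26 (when the notice of appeal is served) is 2012-03-22; done 2012-03-21 — timely.
Step 3: the window is 10–40 days after 2012-03-21 (when the filing fee is paid), so 2012-03-31 through 2012-04-30; done 2012-04-28 — within the window.
Step 4: the window is 6–37 days after 2012-04-28 (when the record is requested), so 2012-05-04 through 2012-06-04; done 2012-06-03 — within the window.
Step 5: the window is 20–40 days after 2012-06-03 (when the opening brief is filed), so 2012-06-23 through 2012-07-13; done 2012-07-09 — within the window.
Step 6: the window is 5–35 days after 2012-07-09 (when the brief is served on the agency), so 2012-07-14 through 2012-08-13; done 2012-08-11, which is between those dates.
Step 7: the earliest permitted date is 21 days after 2012-08-26 (end of the 15-day review period, which began when the reply brief is filed on 2012-08-11), i.e. 2012-09-16; done 2012-09-17 — permitted.

None — every step was satisfied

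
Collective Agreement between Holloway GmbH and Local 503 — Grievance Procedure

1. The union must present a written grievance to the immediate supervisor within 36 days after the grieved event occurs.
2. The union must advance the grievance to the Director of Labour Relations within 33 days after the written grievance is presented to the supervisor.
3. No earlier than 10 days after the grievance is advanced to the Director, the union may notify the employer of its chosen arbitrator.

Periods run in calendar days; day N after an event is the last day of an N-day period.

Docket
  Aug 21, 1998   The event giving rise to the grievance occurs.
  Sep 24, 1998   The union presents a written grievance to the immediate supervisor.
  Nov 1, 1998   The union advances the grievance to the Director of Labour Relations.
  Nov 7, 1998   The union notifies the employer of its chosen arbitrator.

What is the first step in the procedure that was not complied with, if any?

(1) due by Aug 21, 1998 + 36 days = Sep 26, 1998; completed Sep 24, 1998, before the deadline.
(2) due by Sep 24, 1998 + 33 days = Oct 27, 1998; not done until Nov 1, 1998, 5 days after the deadline.

Step 2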